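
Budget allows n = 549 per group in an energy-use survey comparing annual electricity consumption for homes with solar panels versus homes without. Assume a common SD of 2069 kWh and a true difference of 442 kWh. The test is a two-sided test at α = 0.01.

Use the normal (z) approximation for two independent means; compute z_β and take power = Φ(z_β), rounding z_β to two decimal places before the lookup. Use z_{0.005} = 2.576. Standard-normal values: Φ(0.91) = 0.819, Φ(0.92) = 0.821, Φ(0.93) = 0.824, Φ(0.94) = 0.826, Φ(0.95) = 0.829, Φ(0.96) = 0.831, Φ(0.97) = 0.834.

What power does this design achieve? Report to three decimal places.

z_β = δ·√(n/(σ₁²+σ₂²)) − z_{α/2}
    = 442 · √(549/8561522) − 2.576
    = 442 · 0.00801 − 2.576
    = 3.5394 − 2.576 = 0.9634 → 0.96
Power = Φ(0.96) = 0.831.

Power ≈ 0.831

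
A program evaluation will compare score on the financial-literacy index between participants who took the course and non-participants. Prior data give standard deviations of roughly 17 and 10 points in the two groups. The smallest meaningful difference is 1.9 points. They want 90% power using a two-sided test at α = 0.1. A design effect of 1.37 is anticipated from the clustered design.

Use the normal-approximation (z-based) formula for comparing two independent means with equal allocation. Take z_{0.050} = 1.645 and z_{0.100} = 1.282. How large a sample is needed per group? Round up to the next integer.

n = 1265 per group

n = (z_{α/2} + z_β)² · (σ₁² + σ₂²) / δ²
  = (1.645 + 1.282)² · (17² + 10² = 389) / 1.9²
  = 8.5673 · 389 / 3.61
  = 923.18
Design effect: 1.37 × 923.18 = 1264.76.
Round up → n = 1265 per group.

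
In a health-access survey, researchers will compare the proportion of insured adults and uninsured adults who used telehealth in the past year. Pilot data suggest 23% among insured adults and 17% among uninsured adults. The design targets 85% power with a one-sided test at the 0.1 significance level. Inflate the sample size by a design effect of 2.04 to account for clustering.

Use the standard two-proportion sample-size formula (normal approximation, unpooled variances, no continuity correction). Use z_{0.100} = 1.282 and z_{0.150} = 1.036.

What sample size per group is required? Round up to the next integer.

n = 969 per group

n = (z_α + z_β)² · [p₁(1−p₁) + p₂(1−p₂)] / (p₁ − p₂)²
  = (1.282 + 1.036)² · (0.23·0.77 + 0.17·0.83) / (0.06)²
  = (2.318)² · (0.1771 + 0.1411) / 0.0036
  = 5.3731 · 0.3182 / 0.0036
  = 474.92
Design effect: 2.04 × 474.92 = 968.85.
Round up → n = 969 per group.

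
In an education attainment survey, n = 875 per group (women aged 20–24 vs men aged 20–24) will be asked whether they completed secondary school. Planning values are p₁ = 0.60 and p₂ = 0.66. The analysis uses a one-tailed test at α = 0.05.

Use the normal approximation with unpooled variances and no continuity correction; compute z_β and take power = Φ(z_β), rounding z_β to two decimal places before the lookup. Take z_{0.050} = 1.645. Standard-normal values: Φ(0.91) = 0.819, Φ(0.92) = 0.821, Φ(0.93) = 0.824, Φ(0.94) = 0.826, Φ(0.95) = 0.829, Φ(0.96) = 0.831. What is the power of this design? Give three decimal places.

z_β = |p₁−p₂|·√(n/[p₁q₁+p₂q₂]) − z_α
    = 0.06 · √(875/0.4644) − 1.645
    = 0.06 · 43.4068 − 1.645
    = 2.6044 − 1.645 = 0.9594 → 0.96
Power = Φ(0.96) = 0.831.

Power ≈ 0.831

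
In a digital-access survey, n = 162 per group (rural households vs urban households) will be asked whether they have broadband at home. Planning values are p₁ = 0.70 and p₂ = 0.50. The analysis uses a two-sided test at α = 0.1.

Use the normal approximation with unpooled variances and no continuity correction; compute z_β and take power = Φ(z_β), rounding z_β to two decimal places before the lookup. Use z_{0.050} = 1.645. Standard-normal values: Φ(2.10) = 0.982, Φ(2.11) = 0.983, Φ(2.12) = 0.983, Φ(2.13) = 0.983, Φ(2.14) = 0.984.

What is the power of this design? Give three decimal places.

Power ≈ 0.983

z_β = |p₁−p₂|·√(n/[p₁q₁+p₂q₂]) − z_{α/2}
    = 0.20 · √(162/0.4600) − 1.645
    = 0.20 · 18.7663 − 1.645
    = 3.7533 − 1.645 = 2.1083 → 2.11
Power = Φ(2.11) = 0.983.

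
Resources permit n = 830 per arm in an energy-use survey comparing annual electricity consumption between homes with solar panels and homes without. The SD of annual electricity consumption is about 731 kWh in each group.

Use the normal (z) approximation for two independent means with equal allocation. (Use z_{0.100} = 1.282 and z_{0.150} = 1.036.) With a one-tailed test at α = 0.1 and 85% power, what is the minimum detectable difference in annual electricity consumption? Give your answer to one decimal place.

δ = (z_α + z_β) · √((σ₁²+σ₂²)/n)
  = (1.282 + 1.036) · √(1068722/830)
  = 2.318 · √1287.6
  = 2.318 · 35.8834
  = 83.1777

Minimum detectable difference ≈ 83.2 kWh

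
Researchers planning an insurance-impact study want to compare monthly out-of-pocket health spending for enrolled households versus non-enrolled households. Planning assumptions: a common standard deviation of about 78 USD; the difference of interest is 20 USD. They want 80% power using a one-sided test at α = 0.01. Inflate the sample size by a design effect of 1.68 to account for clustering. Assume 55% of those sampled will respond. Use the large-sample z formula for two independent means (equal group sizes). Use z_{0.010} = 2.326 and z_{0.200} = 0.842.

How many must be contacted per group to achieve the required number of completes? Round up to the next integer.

n = (z_α + z_β)² · (σ₁² + σ₂²) / δ²
  = (2.326 + 0.842)² · (2·78² = 12168) / 20²
  = 10.0362 · 12168 / 400
  = 305.30
Design effect: 1.68 × 305.30 = 512.91.
Adjust for 55% response: 512.91 / 0.55 = 932.56.
Round up → n = 933 per group.

n = 933 per group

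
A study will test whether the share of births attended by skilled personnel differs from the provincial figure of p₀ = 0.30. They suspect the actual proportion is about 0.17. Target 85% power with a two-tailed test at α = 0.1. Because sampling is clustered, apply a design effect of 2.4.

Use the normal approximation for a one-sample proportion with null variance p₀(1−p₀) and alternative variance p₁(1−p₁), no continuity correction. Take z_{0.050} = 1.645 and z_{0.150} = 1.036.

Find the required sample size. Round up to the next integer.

n = [z_{α/2}·√(p₀q₀) + z_β·√(p₁q₁)]² / (p₁ − p₀)²
  = [1.645·√(0.30·0.70) + 1.036·√(0.17·0.83)]² / (-0.13)²
  = [1.645·0.4583 + 1.036·0.3756]² / 0.0169
  = [1.1430]² / 0.0169
  = 77.30
Design effect: 2.4 × 77.30 = 185.53.
Round up → n = 186.

n = 186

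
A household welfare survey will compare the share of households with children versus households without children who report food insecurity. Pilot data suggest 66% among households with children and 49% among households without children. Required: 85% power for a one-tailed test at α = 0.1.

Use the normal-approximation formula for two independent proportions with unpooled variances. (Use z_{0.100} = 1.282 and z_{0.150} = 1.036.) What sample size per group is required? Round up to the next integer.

n = (z_α + z_β)² · [p₁(1−p₁) + p₂(1−p₂)] / (p₁ − p₂)²
  = (1.282 + 1.036)² · (0.66·0.34 + 0.49·0.51) / (0.17)²
  = (2.318)² · (0.2244 + 0.2499) / 0.0289
  = 5.3731 · 0.4743 / 0.0289
  = 88.18
Round up → n = 89 per group.

n = 89 per group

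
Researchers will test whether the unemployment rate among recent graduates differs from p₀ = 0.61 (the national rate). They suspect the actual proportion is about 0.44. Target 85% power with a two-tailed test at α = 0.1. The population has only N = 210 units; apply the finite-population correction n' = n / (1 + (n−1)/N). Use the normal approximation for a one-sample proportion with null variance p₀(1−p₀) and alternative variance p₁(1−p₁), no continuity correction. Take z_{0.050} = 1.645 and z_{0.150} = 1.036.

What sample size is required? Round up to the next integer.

n = [z_{α/2}·√(p₀q₀) + z_β·√(p₁q₁)]² / (p₁ − p₀)²
  = [1.645·√(0.61·0.39) + 1.036·√(0.44·0.56)]² / (-0.17)²
  = [1.645·0.4877 + 1.036·0.4964]² / 0.0289
  = [1.3166]² / 0.0289
  = 59.98
Finite-population correction (N = 210): 59.98 / (1 + (59.98 − 1)/210) = 46.83.
Round up → n = 47.

n = 47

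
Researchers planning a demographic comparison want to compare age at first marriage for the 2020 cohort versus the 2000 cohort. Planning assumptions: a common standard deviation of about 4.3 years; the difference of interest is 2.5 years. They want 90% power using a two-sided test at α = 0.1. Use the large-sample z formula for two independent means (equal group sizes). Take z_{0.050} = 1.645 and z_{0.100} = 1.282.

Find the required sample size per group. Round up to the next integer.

n = 51 per group

n = (z_{α/2} + z_β)² · (σ₁² + σ₂²) / δ²
  = (1.645 + 1.282)² · (2·4.3² = 36.98) / 2.5²
  = 8.5673 · 36.98 / 6.25
  = 50.69
Round up → n = 51 per group.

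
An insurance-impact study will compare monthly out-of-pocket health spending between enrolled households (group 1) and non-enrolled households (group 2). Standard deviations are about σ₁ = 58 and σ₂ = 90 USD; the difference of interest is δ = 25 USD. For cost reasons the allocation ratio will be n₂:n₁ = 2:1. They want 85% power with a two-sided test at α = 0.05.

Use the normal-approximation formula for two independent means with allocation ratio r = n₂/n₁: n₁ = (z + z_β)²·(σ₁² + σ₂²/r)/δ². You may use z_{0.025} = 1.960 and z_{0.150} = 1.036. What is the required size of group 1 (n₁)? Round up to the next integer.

n₁ = (z_{α/2} + z_β)² · (σ₁² + σ₂²/r) / δ²
   = (1.960 + 1.036)² · (58² + 90²/2) / 25²
   = 8.9760 · (3364 + 4050) / 625
   = 8.9760 · 7414 / 625
   = 106.48
Round up → n₁ = 107; n₂ = r·n₁ = 2 × 107 = 214.

n₁ = 107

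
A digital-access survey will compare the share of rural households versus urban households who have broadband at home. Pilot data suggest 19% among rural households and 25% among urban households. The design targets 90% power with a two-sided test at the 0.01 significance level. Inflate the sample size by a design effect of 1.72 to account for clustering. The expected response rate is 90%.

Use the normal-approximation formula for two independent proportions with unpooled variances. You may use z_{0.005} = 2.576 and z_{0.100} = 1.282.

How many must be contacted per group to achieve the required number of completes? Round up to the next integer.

n = 2698 per group

n = (z_{α/2} + z_β)² · [p₁(1−p₁) + p₂(1−p₂)] / (p₁ − p₂)²
  = (2.576 + 1.282)² · (0.19·0.81 + 0.25·0.75) / (-0.06)²
  = (3.858)² · (0.1539 + 0.1875) / 0.0036
  = 14.8842 · 0.3414 / 0.0036
  = 1411.51
Design effect: 1.72 × 1411.51 = 2427.81.
Adjust for 90% response: 2427.81 / 0.90 = 2697.56.
Round up → n = 2698 per group.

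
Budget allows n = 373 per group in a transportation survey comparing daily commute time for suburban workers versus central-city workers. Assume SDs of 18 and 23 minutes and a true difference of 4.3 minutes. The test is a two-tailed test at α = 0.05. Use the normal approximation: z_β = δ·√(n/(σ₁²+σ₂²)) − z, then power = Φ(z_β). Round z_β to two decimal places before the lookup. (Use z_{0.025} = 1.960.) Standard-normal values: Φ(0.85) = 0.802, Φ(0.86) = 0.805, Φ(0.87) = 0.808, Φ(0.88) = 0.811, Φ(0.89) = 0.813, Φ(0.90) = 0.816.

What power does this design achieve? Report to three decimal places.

Power ≈ 0.811

z_β = δ·√(n/(σ₁²+σ₂²)) − z_{α/2}
    = 4.3 · √(373/853) − 1.960
    = 4.3 · 0.66127 − 1.960
    = 2.8435 − 1.960 = 0.8835 → 0.88
Power = Φ(0.88) = 0.811.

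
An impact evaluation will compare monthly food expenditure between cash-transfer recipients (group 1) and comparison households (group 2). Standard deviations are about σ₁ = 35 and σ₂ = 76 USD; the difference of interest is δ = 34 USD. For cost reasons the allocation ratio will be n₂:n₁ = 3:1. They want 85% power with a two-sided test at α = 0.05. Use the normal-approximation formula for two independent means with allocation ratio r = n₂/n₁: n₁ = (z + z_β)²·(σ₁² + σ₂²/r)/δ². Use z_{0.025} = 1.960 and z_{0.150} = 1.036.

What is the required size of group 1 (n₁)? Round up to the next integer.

n₁ = 25

n₁ = (z_{α/2} + z_β)² · (σ₁² + σ₂²/r) / δ²
   = (1.960 + 1.036)² · (35² + 76²/3) / 34²
   = 8.9760 · (1225 + 1925.3) / 1156
   = 8.9760 · 3150.3 / 1156
   = 24.46
Round up → n₁ = 25; n₂ = r·n₁ = 3 × 25 = 75.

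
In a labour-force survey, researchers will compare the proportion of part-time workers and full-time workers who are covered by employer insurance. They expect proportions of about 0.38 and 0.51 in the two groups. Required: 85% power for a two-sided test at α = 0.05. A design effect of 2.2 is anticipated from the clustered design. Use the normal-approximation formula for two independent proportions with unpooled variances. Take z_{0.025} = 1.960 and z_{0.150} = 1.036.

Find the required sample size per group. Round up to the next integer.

n = 568 per group

n = (z_{α/2} + z_β)² · [p₁(1−p₁) + p₂(1−p₂)] / (p₁ − p₂)²
  = (1.960 + 1.036)² · (0.38·0.62 + 0.51·0.49) / (-0.13)²
  = (2.996)² · (0.2356 + 0.2499) / 0.0169
  = 8.9760 · 0.4855 / 0.0169
  = 257.86
Design effect: 2.2 × 257.86 = 567.29.
Round up → n = 568 per group.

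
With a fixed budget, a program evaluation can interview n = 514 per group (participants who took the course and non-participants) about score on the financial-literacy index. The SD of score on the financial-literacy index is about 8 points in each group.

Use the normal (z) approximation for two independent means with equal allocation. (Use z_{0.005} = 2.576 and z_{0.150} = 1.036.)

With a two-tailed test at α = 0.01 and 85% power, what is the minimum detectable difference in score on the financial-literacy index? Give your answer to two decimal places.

δ = (z_{α/2} + z_β) · √((σ₁²+σ₂²)/n)
  = (2.576 + 1.036) · √(128/514)
  = 3.612 · √0.24903
  = 3.612 · 0.4990
  = 1.8025

Minimum detectable difference ≈ 1.80 points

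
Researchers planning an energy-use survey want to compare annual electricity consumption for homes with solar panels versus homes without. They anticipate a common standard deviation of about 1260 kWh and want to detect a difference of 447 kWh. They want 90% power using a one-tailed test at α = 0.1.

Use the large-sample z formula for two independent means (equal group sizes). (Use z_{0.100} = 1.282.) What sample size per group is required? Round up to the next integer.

n = 105 per group

n = (z_α + z_β)² · (σ₁² + σ₂²) / δ²
  = (1.282 + 1.282)² · (2·1260² = 3175200) / 447²
  = 6.5741 · 3175200 / 199809
  = 104.47
Round up → n = 105 per group.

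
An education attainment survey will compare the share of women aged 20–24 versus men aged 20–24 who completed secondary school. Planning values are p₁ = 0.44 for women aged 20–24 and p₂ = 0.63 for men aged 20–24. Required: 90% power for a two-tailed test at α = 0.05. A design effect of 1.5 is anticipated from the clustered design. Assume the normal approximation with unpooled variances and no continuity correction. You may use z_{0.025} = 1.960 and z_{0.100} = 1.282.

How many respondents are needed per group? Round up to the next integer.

n = (z_{α/2} + z_β)² · [p₁(1−p₁) + p₂(1−p₂)] / (p₁ − p₂)²
  = (1.960 + 1.282)² · (0.44·0.56 + 0.63·0.37) / (-0.19)²
  = (3.242)² · (0.2464 + 0.2331) / 0.0361
  = 10.5106 · 0.4795 / 0.0361
  = 139.61
Design effect: 1.5 × 139.61 = 209.41.
Round up → n = 210 per group.

n = 210 per group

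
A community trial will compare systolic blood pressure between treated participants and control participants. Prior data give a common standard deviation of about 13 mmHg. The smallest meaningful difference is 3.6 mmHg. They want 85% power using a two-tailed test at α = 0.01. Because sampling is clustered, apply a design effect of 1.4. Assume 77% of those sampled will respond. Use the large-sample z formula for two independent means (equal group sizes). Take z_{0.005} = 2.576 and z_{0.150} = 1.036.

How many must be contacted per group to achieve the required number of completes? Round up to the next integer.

n = 619 per group

n = (z_{α/2} + z_β)² · (σ₁² + σ₂²) / δ²
  = (2.576 + 1.036)² · (2·13² = 338) / 3.6²
  = 13.0465 · 338 / 12.96
  = 340.26
Design effect: 1.4 × 340.26 = 476.36.
Adjust for 77% response: 476.36 / 0.77 = 618.65.
Round up → n = 619 per group.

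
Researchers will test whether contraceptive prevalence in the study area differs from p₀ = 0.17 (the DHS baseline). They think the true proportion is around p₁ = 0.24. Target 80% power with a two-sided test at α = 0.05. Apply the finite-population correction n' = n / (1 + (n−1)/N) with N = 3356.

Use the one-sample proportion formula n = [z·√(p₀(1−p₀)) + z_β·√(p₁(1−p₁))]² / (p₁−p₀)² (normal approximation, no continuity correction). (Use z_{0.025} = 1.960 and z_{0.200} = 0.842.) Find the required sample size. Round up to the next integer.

n = 229

n = [z_{α/2}·√(p₀q₀) + z_β·√(p₁q₁)]² / (p₁ − p₀)²
  = [1.960·√(0.17·0.83) + 0.842·√(0.24·0.76)]² / (0.07)²
  = [1.960·0.3756 + 0.842·0.4271]² / 0.0049
  = [1.0958]² / 0.0049
  = 245.08
Finite-population correction (N = 3356): 245.08 / (1 + (245.08 − 1)/3356) = 228.46.
Round up → n = 229.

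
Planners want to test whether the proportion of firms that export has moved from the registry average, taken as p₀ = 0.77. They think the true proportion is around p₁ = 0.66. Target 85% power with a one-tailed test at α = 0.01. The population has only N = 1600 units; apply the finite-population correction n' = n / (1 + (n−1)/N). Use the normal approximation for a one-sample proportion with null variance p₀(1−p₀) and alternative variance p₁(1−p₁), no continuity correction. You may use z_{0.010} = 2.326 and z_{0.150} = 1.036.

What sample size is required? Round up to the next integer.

n = [z_α·√(p₀q₀) + z_β·√(p₁q₁)]² / (p₁ − p₀)²
  = [2.326·√(0.77·0.23) + 1.036·√(0.66·0.34)]² / (-0.11)²
  = [2.326·0.4208 + 1.036·0.4737]² / 0.0121
  = [1.4696]² / 0.0121
  = 178.49
Finite-population correction (N = 1600): 178.49 / (1 + (178.49 − 1)/1600) = 160.67.
Round up → n = 161.

n = 161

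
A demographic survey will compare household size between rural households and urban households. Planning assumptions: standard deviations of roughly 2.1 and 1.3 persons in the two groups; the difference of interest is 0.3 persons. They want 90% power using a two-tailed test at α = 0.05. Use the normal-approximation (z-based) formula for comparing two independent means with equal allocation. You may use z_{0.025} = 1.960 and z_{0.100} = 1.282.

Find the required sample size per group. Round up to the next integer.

n = (z_{α/2} + z_β)² · (σ₁² + σ₂²) / δ²
  = (1.960 + 1.282)² · (2.1² + 1.3² = 6.1) / 0.3²
  = 10.5106 · 6.1 / 0.09
  = 712.38
Round up → n = 713 per group.

n = 713 per group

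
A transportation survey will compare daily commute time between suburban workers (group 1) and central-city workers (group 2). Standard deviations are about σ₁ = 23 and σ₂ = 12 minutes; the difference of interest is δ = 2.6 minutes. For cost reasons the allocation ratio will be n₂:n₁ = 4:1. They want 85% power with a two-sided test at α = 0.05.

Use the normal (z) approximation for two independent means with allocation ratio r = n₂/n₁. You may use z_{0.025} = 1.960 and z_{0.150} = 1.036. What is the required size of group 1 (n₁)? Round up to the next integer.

n₁ = 751

n₁ = (z_{α/2} + z_β)² · (σ₁² + σ₂²/r) / δ²
   = (1.960 + 1.036)² · (23² + 12²/4) / 2.6²
   = 8.9760 · (529 + 36) / 6.76
   = 8.9760 · 565 / 6.76
   = 750.21
Round up → n₁ = 751; n₂ = r·n₁ = 4 × 751 = 3004.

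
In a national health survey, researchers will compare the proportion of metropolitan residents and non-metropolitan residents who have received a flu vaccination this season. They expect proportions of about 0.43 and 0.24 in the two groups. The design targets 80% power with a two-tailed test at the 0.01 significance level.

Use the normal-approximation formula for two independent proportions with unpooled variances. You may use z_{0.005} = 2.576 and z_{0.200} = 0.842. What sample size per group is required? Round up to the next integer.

n = 139 per group

n = (z_{α/2} + z_β)² · [p₁(1−p₁) + p₂(1−p₂)] / (p₁ − p₂)²
  = (2.576 + 0.842)² · (0.43·0.57 + 0.24·0.76) / (0.19)²
  = (3.418)² · (0.2451 + 0.1824) / 0.0361
  = 11.6827 · 0.4275 / 0.0361
  = 138.35
Round up → n = 139 per group.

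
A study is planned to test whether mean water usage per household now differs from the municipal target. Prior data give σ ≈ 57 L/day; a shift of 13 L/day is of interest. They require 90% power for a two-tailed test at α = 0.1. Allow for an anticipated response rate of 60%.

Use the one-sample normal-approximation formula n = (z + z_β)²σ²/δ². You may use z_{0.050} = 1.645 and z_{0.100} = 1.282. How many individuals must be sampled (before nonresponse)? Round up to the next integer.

n = (z_{α/2} + z_β)² · σ² / δ²
  = (1.645 + 1.282)² · 57² / 13²
  = 8.5673 · 3249 / 169
  = 164.71
Adjust for 60% response: 164.71 / 0.60 = 274.51.
Round up → n = 275.

n = 275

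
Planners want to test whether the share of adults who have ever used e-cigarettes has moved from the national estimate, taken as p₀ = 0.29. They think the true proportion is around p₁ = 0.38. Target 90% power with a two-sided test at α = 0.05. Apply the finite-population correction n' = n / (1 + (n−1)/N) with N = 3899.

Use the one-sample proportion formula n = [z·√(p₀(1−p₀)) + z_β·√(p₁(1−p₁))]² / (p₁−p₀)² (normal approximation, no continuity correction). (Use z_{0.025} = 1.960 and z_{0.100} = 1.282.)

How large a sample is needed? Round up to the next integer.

n = [z_{α/2}·√(p₀q₀) + z_β·√(p₁q₁)]² / (p₁ − p₀)²
  = [1.960·√(0.29·0.71) + 1.282·√(0.38·0.62)]² / (0.09)²
  = [1.960·0.4538 + 1.282·0.4854]² / 0.0081
  = [1.5116]² / 0.0081
  = 282.11
Finite-population correction (N = 3899): 282.11 / (1 + (282.11 − 1)/3899) = 263.13.
Round up → n = 264.

n = 264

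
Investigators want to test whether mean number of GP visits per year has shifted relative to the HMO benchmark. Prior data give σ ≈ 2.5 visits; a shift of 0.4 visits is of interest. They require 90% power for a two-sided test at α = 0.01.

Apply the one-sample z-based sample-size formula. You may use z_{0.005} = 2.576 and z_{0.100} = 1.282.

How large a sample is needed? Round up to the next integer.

n = 582

n = (z_{α/2} + z_β)² · σ² / δ²
  = (2.576 + 1.282)² · 2.5² / 0.4²
  = 14.8842 · 6.25 / 0.16
  = 581.41
Round up → n = 582.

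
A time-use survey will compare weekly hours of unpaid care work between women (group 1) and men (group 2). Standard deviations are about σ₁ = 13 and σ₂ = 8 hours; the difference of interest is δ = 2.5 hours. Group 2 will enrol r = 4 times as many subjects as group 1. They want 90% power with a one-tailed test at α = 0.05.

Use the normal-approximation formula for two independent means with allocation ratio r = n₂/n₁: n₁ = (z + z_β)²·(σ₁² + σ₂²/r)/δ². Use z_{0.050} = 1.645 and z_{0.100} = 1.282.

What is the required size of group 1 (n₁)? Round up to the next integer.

n₁ = (z_α + z_β)² · (σ₁² + σ₂²/r) / δ²
   = (1.645 + 1.282)² · (13² + 8²/4) / 2.5²
   = 8.5673 · (169 + 16) / 6.25
   = 8.5673 · 185 / 6.25
   = 253.59
Round up → n₁ = 254; n₂ = r·n₁ = 4 × 254 = 1016.

n₁ = 254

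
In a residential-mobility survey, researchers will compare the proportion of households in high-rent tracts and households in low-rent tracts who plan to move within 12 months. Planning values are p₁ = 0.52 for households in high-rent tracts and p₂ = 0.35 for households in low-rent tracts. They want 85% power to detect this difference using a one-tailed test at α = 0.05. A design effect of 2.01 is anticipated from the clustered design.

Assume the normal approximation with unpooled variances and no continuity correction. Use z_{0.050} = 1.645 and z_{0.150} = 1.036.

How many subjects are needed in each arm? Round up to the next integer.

n = (z_α + z_β)² · [p₁(1−p₁) + p₂(1−p₂)] / (p₁ − p₂)²
  = (1.645 + 1.036)² · (0.52·0.48 + 0.35·0.65) / (0.17)²
  = (2.681)² · (0.2496 + 0.2275) / 0.0289
  = 7.1878 · 0.4771 / 0.0289
  = 118.66
Design effect: 2.01 × 118.66 = 238.51.
Round up → n = 239 per group.

n = 239 per group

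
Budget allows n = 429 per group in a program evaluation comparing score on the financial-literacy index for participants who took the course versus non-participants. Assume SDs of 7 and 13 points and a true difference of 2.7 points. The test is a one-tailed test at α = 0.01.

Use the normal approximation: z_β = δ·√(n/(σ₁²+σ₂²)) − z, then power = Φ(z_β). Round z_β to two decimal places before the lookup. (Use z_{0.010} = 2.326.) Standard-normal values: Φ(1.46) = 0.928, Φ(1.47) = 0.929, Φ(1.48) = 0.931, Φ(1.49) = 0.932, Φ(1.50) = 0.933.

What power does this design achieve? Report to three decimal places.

z_β = δ·√(n/(σ₁²+σ₂²)) − z_α
    = 2.7 · √(429/218) − 2.326
    = 2.7 · 1.40281 − 2.326
    = 3.7876 − 2.326 = 1.4616 → 1.46
Power = Φ(1.46) = 0.928.

Power ≈ 0.928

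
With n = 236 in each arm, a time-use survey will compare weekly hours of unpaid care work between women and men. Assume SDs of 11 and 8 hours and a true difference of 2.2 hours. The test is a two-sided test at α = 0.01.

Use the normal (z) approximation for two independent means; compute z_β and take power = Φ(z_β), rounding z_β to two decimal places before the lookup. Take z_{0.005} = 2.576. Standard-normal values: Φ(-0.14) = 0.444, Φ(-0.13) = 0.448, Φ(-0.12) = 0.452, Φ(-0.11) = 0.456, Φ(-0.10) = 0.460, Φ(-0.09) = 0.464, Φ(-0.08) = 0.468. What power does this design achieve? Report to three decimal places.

z_β = δ·√(n/(σ₁²+σ₂²)) − z_{α/2}
    = 2.2 · √(236/185) − 2.576
    = 2.2 · 1.12946 − 2.576
    = 2.4848 − 2.576 = -0.0912 → -0.09
Power = Φ(-0.09) = 0.464.

Power ≈ 0.464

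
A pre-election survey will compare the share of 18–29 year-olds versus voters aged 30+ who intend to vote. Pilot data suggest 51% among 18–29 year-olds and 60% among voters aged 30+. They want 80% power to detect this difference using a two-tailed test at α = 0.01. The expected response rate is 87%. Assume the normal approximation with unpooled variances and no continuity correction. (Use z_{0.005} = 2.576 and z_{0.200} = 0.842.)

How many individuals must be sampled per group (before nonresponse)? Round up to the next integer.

n = (z_{α/2} + z_β)² · [p₁(1−p₁) + p₂(1−p₂)] / (p₁ − p₂)²
  = (2.576 + 0.842)² · (0.51·0.49 + 0.60·0.40) / (-0.09)²
  = (3.418)² · (0.2499 + 0.2400) / 0.0081
  = 11.6827 · 0.4899 / 0.0081
  = 706.59
Adjust for 87% response: 706.59 / 0.87 = 812.17.
Round up → n = 813 per group.

n = 813 per group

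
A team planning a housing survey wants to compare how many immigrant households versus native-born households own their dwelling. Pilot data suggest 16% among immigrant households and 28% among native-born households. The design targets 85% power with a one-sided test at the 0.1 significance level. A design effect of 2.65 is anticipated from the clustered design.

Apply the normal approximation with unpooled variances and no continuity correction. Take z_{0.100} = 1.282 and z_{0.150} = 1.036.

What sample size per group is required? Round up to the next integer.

n = 333 per group

n = (z_α + z_β)² · [p₁(1−p₁) + p₂(1−p₂)] / (p₁ − p₂)²
  = (1.282 + 1.036)² · (0.16·0.84 + 0.28·0.72) / (-0.12)²
  = (2.318)² · (0.1344 + 0.2016) / 0.0144
  = 5.3731 · 0.3360 / 0.0144
  = 125.37
Design effect: 2.65 × 125.37 = 332.24.
Round up → n = 333 per group.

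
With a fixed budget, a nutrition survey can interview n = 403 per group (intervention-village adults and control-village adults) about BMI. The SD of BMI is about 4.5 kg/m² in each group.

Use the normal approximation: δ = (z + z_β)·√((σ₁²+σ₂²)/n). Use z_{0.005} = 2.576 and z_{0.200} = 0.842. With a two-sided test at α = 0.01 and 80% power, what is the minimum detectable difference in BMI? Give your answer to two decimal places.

Minimum detectable difference ≈ 1.08 kg/m²

δ = (z_{α/2} + z_β) · √((σ₁²+σ₂²)/n)
  = (2.576 + 0.842) · √(40.5/403)
  = 3.418 · √0.1005
  = 3.418 · 0.3170
  = 1.0835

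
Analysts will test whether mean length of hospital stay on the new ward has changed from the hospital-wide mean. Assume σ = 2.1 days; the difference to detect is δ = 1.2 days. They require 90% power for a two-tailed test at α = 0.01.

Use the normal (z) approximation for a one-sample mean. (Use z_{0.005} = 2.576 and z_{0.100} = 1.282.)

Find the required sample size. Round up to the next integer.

n = 46

n = (z_{α/2} + z_β)² · σ² / δ²
  = (2.576 + 1.282)² · 2.1² / 1.2²
  = 14.8842 · 4.41 / 1.44
  = 45.58
Round up → n = 46.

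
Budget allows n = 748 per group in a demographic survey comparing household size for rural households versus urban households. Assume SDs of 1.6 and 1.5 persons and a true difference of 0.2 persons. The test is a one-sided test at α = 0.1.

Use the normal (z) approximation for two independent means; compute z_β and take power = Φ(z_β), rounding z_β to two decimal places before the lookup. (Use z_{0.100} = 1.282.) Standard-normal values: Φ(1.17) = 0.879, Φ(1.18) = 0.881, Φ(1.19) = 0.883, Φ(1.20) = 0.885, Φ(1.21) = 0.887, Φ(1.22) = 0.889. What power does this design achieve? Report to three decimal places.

z_β = δ·√(n/(σ₁²+σ₂²)) − z_α
    = 0.2 · √(748/4.81) − 1.282
    = 0.2 · 12.47034 − 1.282
    = 2.4941 − 1.282 = 1.2121 → 1.21
Power = Φ(1.21) = 0.887.

Power ≈ 0.887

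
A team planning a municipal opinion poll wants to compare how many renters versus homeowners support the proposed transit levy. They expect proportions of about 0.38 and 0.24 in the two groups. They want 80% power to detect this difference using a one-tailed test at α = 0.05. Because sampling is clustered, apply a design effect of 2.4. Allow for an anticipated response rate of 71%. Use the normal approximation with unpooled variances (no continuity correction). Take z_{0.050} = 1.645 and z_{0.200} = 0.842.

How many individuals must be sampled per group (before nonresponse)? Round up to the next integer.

n = (z_α + z_β)² · [p₁(1−p₁) + p₂(1−p₂)] / (p₁ − p₂)²
  = (1.645 + 0.842)² · (0.38·0.62 + 0.24·0.76) / (0.14)²
  = (2.487)² · (0.2356 + 0.1824) / 0.0196
  = 6.1852 · 0.4180 / 0.0196
  = 131.91
Design effect: 2.4 × 131.91 = 316.58.
Adjust for 71% response: 316.58 / 0.71 = 445.89.
Round up → n = 446 per group.

n = 446 per group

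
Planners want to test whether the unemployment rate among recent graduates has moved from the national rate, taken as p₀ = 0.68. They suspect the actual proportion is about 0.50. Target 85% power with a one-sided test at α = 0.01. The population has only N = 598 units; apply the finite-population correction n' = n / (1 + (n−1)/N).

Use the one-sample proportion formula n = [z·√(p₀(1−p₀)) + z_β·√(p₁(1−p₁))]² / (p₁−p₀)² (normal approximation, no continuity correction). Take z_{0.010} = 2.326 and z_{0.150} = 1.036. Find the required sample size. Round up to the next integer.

n = 71

n = [z_α·√(p₀q₀) + z_β·√(p₁q₁)]² / (p₁ − p₀)²
  = [2.326·√(0.68·0.32) + 1.036·√(0.50·0.50)]² / (-0.18)²
  = [2.326·0.4665 + 1.036·0.5000]² / 0.0324
  = [1.6030]² / 0.0324
  = 79.31
Finite-population correction (N = 598): 79.31 / (1 + (79.31 − 1)/598) = 70.13.
Round up → n = 71.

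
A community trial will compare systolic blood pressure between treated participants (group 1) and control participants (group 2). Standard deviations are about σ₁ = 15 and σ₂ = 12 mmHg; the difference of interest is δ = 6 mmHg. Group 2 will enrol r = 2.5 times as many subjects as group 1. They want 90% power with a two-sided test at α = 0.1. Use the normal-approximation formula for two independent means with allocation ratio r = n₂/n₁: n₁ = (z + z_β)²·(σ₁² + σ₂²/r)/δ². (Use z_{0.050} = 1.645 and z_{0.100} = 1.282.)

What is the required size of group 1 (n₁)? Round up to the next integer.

n₁ = 68

n₁ = (z_{α/2} + z_β)² · (σ₁² + σ₂²/r) / δ²
   = (1.645 + 1.282)² · (15² + 12²/2.5) / 6²
   = 8.5673 · (225 + 57.6) / 36
   = 8.5673 · 282.6 / 36
   = 67.25
Round up → n₁ = 68; n₂ = r·n₁ = 2.5 × 68 = 170.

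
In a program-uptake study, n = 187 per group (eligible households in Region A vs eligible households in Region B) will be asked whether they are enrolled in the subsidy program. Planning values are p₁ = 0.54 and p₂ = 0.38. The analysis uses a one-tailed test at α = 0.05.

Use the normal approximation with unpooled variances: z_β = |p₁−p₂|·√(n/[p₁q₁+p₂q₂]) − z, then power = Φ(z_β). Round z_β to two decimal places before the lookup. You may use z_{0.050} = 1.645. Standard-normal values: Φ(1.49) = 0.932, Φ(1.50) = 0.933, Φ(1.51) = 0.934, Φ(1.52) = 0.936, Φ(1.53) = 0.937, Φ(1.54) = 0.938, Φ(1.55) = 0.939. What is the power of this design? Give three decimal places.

Power ≈ 0.933

z_β = |p₁−p₂|·√(n/[p₁q₁+p₂q₂]) − z_α
    = 0.16 · √(187/0.4840) − 1.645
    = 0.16 · 19.6561 − 1.645
    = 3.1450 − 1.645 = 1.5000 → 1.50
Power = Φ(1.50) = 0.933.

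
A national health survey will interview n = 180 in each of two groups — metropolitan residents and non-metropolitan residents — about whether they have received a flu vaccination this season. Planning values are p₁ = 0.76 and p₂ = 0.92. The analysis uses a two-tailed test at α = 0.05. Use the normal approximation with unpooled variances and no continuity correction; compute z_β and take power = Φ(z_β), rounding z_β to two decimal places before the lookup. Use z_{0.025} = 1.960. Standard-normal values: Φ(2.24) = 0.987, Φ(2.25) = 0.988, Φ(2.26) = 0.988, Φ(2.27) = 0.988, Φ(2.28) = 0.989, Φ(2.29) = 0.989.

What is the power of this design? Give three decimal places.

z_β = |p₁−p₂|·√(n/[p₁q₁+p₂q₂]) − z_{α/2}
    = 0.16 · √(180/0.2560) − 1.960
    = 0.16 · 26.5165 − 1.960
    = 4.2426 − 1.960 = 2.2826 → 2.28
Power = Φ(2.28) = 0.989.

Power ≈ 0.989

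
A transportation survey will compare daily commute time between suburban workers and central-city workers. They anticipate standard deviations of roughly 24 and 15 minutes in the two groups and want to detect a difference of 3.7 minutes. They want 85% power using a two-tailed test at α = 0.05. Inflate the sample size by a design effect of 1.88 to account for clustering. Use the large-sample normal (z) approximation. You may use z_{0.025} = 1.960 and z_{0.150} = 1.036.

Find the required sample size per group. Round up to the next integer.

n = 988 per group

n = (z_{α/2} + z_β)² · (σ₁² + σ₂²) / δ²
  = (1.960 + 1.036)² · (24² + 15² = 801) / 3.7²
  = 8.9760 · 801 / 13.69
  = 525.19
Design effect: 1.88 × 525.19 = 987.35.
Round up → n = 988 per group.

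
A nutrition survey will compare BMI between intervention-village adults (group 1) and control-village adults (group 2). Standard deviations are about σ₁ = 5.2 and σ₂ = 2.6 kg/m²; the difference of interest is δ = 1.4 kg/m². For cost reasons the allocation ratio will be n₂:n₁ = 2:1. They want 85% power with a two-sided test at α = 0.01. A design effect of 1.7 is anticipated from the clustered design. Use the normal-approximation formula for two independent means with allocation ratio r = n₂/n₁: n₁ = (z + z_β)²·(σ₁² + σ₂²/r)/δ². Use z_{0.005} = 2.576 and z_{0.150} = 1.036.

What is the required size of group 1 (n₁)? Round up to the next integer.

n₁ = (z_{α/2} + z_β)² · (σ₁² + σ₂²/r) / δ²
   = (2.576 + 1.036)² · (5.2² + 2.6²/2) / 1.4²
   = 13.0465 · (27.04 + 3.38) / 1.96
   = 13.0465 · 30.42 / 1.96
   = 202.49
Design effect: 1.7 × 202.49 = 344.23.
Round up → n₁ = 345; n₂ = r·n₁ = 2 × 345 = 690.

n₁ = 345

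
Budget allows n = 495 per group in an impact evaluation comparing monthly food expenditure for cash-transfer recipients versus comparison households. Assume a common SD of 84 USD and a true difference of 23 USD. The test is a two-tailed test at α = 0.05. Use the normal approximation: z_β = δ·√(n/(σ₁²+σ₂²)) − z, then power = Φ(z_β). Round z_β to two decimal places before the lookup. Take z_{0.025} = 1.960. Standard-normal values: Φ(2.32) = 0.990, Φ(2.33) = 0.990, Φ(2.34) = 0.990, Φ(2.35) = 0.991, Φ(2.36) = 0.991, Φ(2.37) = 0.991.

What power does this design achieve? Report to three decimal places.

Power ≈ 0.991

z_β = δ·√(n/(σ₁²+σ₂²)) − z_{α/2}
    = 23 · √(495/14112) − 1.960
    = 23 · 0.18729 − 1.960
    = 4.3076 − 1.960 = 2.3476 → 2.35
Power = Φ(2.35) = 0.991.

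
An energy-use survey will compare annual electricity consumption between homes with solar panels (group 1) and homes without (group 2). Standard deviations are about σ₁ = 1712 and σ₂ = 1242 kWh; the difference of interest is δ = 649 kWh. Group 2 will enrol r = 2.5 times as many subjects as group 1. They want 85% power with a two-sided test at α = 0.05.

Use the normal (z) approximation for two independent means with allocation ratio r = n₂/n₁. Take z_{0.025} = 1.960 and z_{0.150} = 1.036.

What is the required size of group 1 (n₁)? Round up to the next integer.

n₁ = 76

n₁ = (z_{α/2} + z_β)² · (σ₁² + σ₂²/r) / δ²
   = (1.960 + 1.036)² · (1712² + 1242²/2.5) / 649²
   = 8.9760 · (2930944 + 617025.6) / 421201
   = 8.9760 · 3547969.6 / 421201
   = 75.61
Round up → n₁ = 76; n₂ = r·n₁ = 2.5 × 76 = 190.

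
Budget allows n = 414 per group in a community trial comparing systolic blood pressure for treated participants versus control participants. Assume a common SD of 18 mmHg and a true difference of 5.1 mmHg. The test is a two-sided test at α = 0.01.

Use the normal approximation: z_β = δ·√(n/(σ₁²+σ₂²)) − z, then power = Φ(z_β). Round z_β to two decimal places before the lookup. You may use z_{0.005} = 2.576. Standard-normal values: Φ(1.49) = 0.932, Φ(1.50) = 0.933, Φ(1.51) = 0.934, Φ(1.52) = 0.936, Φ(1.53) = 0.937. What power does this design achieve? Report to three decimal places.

z_β = δ·√(n/(σ₁²+σ₂²)) − z_{α/2}
    = 5.1 · √(414/648) − 2.576
    = 5.1 · 0.79931 − 2.576
    = 4.0765 − 2.576 = 1.5005 → 1.50
Power = Φ(1.50) = 0.933.

Power ≈ 0.933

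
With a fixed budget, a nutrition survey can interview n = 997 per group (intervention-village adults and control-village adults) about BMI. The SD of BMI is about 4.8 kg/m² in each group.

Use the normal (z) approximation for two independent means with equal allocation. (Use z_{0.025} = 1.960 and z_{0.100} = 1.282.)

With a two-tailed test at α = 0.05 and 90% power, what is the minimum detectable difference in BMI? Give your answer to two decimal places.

Minimum detectable difference ≈ 0.70 kg/m²

δ = (z_{α/2} + z_β) · √((σ₁²+σ₂²)/n)
  = (1.960 + 1.282) · √(46.08/997)
  = 3.242 · √0.04622
  = 3.242 · 0.2150
  = 0.6970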